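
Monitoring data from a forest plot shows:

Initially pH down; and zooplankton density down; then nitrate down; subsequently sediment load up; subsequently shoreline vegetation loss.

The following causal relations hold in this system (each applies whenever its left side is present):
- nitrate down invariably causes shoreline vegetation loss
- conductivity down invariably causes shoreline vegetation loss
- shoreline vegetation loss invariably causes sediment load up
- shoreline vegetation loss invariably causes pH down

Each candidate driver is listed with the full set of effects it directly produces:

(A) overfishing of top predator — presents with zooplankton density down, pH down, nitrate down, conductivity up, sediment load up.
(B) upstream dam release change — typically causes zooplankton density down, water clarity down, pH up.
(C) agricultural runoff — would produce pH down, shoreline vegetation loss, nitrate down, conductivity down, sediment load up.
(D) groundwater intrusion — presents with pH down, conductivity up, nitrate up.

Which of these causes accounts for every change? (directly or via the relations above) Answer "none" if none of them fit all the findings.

A

Per-candidate check:
(A) overfishing of top predator — pH down ✓; zooplankton density down ✓; nitrate down ✓; sediment load up ✓; shoreline vegetation loss ✓ (via nitrate down → shoreline vegetation loss)
(B) upstream dam release change — fails on pH down, nitrate down, sediment load up, shoreline vegetation loss (predicts pH up, not pH down)
(C) agricultural runoff — pH down ✓; zooplankton density down ✗; nitrate down ✓; sediment load up ✓; shoreline vegetation loss ✓
(D) groundwater intrusion — fails on zooplankton density down, nitrate down, sediment load up, shoreline vegetation loss (predicts nitrate up, not nitrate down)
Only (A) is consistent with every observation.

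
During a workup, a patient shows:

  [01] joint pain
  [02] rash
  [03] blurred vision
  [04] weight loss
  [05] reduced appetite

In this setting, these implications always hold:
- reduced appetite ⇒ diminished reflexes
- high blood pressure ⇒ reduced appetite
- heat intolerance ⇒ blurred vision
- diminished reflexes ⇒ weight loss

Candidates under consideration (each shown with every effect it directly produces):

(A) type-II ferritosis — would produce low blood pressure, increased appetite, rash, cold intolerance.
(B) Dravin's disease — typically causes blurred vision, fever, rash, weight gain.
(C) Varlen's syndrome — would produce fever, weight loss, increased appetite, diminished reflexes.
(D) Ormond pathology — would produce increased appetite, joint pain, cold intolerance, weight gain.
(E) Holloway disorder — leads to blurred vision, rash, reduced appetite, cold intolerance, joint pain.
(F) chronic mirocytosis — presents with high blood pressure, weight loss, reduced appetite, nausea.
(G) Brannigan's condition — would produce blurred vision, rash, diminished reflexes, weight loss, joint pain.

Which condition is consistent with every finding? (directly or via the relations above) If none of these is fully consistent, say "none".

E

Per-candidate check:
(A) type-II ferritosis — joint pain miss; rash match; blurred vision miss; weight loss miss; reduced appetite miss
(B) Dravin's disease — joint pain miss; rash match; blurred vision match; weight loss miss; reduced appetite miss
(C) Varlen's syndrome — joint pain miss; rash miss; blurred vision miss; weight loss match; reduced appetite miss
(D) Ormond pathology — fails on rash, blurred vision, weight loss, reduced appetite (predicts weight gain, not weight loss; predicts increased appetite, not reduced appetite)
(E) Holloway disorder — accounts for every observation (weight loss via reduced appetite → diminished reflexes → weight loss)
(F) chronic mirocytosis — does not account for joint pain, rash, blurred vision
(G) Brannigan's condition — joint pain match; rash match; blurred vision match; weight loss match; reduced appetite miss
Only (E) is consistent with every observation.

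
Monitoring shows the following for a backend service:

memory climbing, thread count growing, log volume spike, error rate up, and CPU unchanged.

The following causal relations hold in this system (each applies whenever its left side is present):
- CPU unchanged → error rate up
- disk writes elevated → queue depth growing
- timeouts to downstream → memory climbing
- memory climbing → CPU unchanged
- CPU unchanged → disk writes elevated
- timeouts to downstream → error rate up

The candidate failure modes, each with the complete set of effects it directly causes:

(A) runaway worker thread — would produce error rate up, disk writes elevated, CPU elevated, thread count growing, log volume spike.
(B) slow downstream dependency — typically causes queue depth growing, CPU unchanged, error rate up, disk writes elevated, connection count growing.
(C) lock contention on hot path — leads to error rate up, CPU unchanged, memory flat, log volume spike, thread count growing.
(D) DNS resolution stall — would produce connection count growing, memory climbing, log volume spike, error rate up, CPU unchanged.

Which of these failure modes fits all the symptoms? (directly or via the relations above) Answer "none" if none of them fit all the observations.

For each candidate, compare predicted effects to what was observed:
(A) runaway worker thread — memory climbing ✗; thread count growing ✓; log volume spike ✓; error rate up ✓; CPU unchanged ✗
(B) slow downstream dependency — memory climbing ✗; thread count growing ✗; log volume spike ✗; error rate up ✓; CPU unchanged ✓
(C) lock contention on hot path — memory climbing ✗; thread count growing ✓; log volume spike ✓; error rate up ✓; CPU unchanged ✓
(D) DNS resolution stall — memory climbing ✓; thread count growing ✗; log volume spike ✓; error rate up ✓; CPU unchanged ✓
None of the listed candidates fits everything.

none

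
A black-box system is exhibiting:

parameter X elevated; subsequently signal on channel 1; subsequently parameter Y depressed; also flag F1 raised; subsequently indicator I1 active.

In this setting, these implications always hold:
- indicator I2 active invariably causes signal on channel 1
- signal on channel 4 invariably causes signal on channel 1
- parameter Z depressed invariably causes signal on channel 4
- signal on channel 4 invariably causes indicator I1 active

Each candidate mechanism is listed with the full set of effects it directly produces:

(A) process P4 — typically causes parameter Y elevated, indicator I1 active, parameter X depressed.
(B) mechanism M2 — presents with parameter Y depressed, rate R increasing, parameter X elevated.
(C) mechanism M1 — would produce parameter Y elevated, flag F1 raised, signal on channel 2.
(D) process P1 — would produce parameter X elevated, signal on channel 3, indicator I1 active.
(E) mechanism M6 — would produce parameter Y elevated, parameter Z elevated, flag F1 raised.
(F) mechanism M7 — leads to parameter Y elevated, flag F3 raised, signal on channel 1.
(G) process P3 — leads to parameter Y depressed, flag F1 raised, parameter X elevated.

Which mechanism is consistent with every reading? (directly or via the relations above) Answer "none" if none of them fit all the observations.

Testing each hypothesis:
(A) process P4 — parameter X elevated ✗; signal on channel 1 ✗; parameter Y depressed ✗; flag F1 raised ✗; indicator I1 active ✓
(B) mechanism M2 — parameter X elevated ✓; signal on channel 1 ✗; parameter Y depressed ✓; flag F1 raised ✗; indicator I1 active ✗
(C) mechanism M1 — fails on parameter X elevated, signal on channel 1, parameter Y depressed, indicator I1 active (predicts parameter Y elevated, not parameter Y depressed)
(D) process P1 — parameter X elevated ✓; signal on channel 1 ✗; parameter Y depressed ✗; flag F1 raised ✗; indicator I1 active ✓
(E) mechanism M6 — parameter X elevated ✗; signal on channel 1 ✗; parameter Y depressed ✗; flag F1 raised ✓; indicator I1 active ✗
(F) mechanism M7 — fails on parameter X elevated, parameter Y depressed, flag F1 raised, indicator I1 active (predicts parameter Y elevated, not parameter Y depressed)
(G) process P3 — parameter X elevated ✓; signal on channel 1 ✗; parameter Y depressed ✓; flag F1 raised ✓; indicator I1 active ✗
None of the listed candidates fits everything.

none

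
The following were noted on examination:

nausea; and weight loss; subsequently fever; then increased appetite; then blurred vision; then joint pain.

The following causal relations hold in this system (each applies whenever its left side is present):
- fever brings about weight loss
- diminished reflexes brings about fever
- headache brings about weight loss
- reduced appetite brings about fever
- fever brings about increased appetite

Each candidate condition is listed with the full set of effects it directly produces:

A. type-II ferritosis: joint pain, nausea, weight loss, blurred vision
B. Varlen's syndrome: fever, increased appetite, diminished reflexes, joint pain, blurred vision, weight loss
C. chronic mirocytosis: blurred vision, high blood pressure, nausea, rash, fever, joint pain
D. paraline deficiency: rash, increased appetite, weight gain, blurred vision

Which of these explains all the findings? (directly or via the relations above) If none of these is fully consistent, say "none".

C

Checking each candidate against the observations:
(A) type-II ferritosis — does not account for fever, increased appetite
(B) Varlen's syndrome — nausea -; weight loss +; fever +; increased appetite +; blurred vision +; joint pain +
(C) chronic mirocytosis — nausea +; weight loss + (by fever → weight loss); fever +; increased appetite + (by fever → increased appetite); blurred vision +; joint pain +
(D) paraline deficiency — fails on nausea, weight loss, fever, joint pain (predicts weight gain, not weight loss)
(C) alone accounts for all the evidence.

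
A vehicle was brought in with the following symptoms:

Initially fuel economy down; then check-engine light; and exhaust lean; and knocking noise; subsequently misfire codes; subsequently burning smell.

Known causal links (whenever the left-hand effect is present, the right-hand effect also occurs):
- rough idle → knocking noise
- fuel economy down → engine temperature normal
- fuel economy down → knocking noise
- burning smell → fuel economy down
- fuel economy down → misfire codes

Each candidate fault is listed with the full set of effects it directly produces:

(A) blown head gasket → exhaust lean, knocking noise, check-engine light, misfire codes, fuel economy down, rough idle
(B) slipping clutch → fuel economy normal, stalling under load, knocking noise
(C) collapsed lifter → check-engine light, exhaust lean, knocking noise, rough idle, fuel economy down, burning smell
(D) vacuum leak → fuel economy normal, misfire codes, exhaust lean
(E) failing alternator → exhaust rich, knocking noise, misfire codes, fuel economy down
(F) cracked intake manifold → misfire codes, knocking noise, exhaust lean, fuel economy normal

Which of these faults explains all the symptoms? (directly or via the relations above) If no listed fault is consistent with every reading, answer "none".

For each candidate, compare predicted effects to what was observed:
(A) blown head gasket — fuel economy down +; check-engine light +; exhaust lean +; knocking noise +; misfire codes +; burning smell -
(B) slipping clutch — fuel economy down -; check-engine light -; exhaust lean -; knocking noise +; misfire codes -; burning smell -
(C) collapsed lifter — fuel economy down +; check-engine light +; exhaust lean +; knocking noise +; misfire codes + (through fuel economy down → misfire codes); burning smell +
(D) vacuum leak — fuel economy down -; check-engine light -; exhaust lean +; knocking noise -; misfire codes +; burning smell -
(E) failing alternator — fails on check-engine light, exhaust lean, burning smell (predicts exhaust rich, not exhaust lean)
(F) cracked intake manifold — fuel economy down -; check-engine light -; exhaust lean +; knocking noise +; misfire codes +; burning smell -
(C) is the only candidate with no mismatches.

C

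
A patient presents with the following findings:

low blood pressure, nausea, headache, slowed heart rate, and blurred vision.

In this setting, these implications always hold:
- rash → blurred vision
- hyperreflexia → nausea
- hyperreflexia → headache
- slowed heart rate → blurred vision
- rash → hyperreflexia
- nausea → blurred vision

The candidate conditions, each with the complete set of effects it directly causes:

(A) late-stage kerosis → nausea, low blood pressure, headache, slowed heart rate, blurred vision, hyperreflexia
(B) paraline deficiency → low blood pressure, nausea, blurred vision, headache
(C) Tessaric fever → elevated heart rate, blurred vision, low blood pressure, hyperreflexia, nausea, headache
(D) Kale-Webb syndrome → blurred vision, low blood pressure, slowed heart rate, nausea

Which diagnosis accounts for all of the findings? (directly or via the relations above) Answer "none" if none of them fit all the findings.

Checking each candidate against the observations:
(A) late-stage kerosis — low blood pressure yes; nausea yes; headache yes; slowed heart rate yes; blurred vision yes
(B) paraline deficiency — low blood pressure yes; nausea yes; headache yes; slowed heart rate NO; blurred vision yes
(C) Tessaric fever — fails on slowed heart rate (predicts elevated heart rate, not slowed heart rate)
(D) Kale-Webb syndrome — low blood pressure yes; nausea yes; headache NO; slowed heart rate yes; blurred vision yes
(A) is the only candidate with no mismatches.

A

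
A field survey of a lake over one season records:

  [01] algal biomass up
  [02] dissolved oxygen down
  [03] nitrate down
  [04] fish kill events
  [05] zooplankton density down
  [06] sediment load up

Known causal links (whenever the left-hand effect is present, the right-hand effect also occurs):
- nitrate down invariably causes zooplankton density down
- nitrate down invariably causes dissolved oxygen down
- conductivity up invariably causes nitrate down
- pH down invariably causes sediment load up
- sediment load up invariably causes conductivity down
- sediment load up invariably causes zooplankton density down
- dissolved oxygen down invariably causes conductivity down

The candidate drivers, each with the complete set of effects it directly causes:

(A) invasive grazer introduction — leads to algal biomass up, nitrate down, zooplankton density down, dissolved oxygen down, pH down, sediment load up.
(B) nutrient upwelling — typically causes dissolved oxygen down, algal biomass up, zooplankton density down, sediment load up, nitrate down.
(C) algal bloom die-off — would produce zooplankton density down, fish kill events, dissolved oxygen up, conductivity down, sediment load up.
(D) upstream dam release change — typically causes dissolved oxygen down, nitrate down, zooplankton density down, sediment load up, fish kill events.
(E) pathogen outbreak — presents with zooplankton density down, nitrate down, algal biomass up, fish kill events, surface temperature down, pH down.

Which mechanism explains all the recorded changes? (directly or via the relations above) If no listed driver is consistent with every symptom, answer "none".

Checking each candidate against the observations:
(A) invasive grazer introduction — does not account for fish kill events
(B) nutrient upwelling — does not account for fish kill events
(C) algal bloom die-off — algal biomass up ✗; dissolved oxygen down ✗; nitrate down ✗; fish kill events ✓; zooplankton density down ✓; sediment load up ✓
(D) upstream dam release change — algal biomass up ✗; dissolved oxygen down ✓; nitrate down ✓; fish kill events ✓; zooplankton density down ✓; sediment load up ✓
(E) pathogen outbreak — accounts for every observation (dissolved oxygen down via nitrate down → dissolved oxygen down)
(E) is the only candidate with no mismatches.

E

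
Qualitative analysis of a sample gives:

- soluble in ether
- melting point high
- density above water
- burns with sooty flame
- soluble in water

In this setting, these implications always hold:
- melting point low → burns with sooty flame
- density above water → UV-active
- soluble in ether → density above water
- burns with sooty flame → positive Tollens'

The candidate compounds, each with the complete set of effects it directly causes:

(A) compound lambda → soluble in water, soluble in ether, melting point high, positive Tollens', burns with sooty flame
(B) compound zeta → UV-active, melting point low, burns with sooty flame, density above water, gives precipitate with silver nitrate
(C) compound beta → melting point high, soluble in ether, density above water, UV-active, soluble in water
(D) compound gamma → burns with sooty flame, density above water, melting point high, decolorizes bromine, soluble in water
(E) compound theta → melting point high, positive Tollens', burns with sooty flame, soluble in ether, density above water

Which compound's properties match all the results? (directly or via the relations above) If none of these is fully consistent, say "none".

Testing each hypothesis:
(A) compound lambda — soluble in ether match; melting point high match; density above water match (via soluble in ether → density above water); burns with sooty flame match; soluble in water match
(B) compound zeta — soluble in ether miss; melting point high miss; density above water match; burns with sooty flame match; soluble in water miss
(C) compound beta — does not account for burns with sooty flame
(D) compound gamma — soluble in ether miss; melting point high match; density above water match; burns with sooty flame match; soluble in water match
(E) compound theta — soluble in ether match; melting point high match; density above water match; burns with sooty flame match; soluble in water miss
(A) is the only candidate with no mismatches.

A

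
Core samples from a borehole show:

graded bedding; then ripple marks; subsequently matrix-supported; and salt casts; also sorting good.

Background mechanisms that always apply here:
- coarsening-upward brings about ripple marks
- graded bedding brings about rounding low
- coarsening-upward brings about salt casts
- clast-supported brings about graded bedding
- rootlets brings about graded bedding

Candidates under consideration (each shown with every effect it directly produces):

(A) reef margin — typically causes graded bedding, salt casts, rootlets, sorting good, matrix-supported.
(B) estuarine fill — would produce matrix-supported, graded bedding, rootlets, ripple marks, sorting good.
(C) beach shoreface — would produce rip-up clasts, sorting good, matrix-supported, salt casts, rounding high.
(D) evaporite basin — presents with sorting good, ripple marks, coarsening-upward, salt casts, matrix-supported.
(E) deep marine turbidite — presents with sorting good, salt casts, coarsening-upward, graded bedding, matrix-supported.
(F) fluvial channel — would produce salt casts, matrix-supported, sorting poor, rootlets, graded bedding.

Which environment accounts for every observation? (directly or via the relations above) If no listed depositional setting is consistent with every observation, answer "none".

For each candidate, compare predicted effects to what was observed:
(A) reef margin — does not account for ripple marks
(B) estuarine fill — graded bedding match; ripple marks match; matrix-supported match; salt casts miss; sorting good match
(C) beach shoreface — graded bedding miss; ripple marks miss; matrix-supported match; salt casts match; sorting good match
(D) evaporite basin — does not account for graded bedding
(E) deep marine turbidite — accounts for every observation (ripple marks via coarsening-upward → ripple marks)
(F) fluvial channel — graded bedding match; ripple marks miss; matrix-supported match; salt casts match; sorting good miss
Only (E) is consistent with every observation.

E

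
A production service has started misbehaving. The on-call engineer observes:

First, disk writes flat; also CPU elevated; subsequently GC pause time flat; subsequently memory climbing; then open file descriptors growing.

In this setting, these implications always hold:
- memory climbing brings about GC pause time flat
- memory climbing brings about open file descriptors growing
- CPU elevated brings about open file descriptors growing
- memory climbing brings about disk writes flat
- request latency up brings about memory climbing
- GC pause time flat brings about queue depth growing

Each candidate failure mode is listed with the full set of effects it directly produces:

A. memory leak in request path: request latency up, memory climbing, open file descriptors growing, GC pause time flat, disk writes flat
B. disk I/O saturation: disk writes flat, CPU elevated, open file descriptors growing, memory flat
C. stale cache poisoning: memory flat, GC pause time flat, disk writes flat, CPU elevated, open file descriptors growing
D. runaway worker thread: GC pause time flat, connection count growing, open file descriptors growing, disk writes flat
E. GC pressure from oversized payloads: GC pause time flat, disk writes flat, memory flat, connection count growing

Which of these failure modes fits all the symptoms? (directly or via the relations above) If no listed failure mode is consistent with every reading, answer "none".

none

Checking each candidate against the observations:
(A) memory leak in request path — disk writes flat match; CPU elevated miss; GC pause time flat match; memory climbing match; open file descriptors growing match
(B) disk I/O saturation — fails on GC pause time flat, memory climbing (predicts memory flat, not memory climbing)
(C) stale cache poisoning — fails on memory climbing (predicts memory flat, not memory climbing)
(D) runaway worker thread — does not account for CPU elevated, memory climbing
(E) GC pressure from oversized payloads — fails on CPU elevated, memory climbing, open file descriptors growing (predicts memory flat, not memory climbing)
Every candidate fails on at least one observation.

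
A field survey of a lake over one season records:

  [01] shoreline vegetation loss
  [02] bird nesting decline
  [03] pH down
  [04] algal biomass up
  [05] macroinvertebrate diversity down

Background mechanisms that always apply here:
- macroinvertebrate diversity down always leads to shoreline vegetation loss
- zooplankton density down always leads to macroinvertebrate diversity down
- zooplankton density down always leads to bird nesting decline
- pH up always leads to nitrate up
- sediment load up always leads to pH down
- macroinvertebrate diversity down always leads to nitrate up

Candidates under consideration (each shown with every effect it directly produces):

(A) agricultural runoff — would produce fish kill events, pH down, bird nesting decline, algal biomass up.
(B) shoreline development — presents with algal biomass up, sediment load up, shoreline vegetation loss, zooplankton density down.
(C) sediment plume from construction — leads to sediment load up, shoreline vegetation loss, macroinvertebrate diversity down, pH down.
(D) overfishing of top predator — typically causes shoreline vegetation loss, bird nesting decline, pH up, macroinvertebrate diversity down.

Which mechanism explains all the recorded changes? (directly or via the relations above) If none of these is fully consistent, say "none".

B

Per-candidate check:
(A) agricultural runoff — does not account for shoreline vegetation loss, macroinvertebrate diversity down
(B) shoreline development — shoreline vegetation loss ✓; bird nesting decline ✓ (by zooplankton density down → bird nesting decline); pH down ✓ (by sediment load up → pH down); algal biomass up ✓; macroinvertebrate diversity down ✓ (by zooplankton density down → macroinvertebrate diversity down)
(C) sediment plume from construction — shoreline vegetation loss ✓; bird nesting decline ✗; pH down ✓; algal biomass up ✗; macroinvertebrate diversity down ✓
(D) overfishing of top predator — shoreline vegetation loss ✓; bird nesting decline ✓; pH down ✗; algal biomass up ✗; macroinvertebrate diversity down ✓
(B) is the only candidate with no mismatches.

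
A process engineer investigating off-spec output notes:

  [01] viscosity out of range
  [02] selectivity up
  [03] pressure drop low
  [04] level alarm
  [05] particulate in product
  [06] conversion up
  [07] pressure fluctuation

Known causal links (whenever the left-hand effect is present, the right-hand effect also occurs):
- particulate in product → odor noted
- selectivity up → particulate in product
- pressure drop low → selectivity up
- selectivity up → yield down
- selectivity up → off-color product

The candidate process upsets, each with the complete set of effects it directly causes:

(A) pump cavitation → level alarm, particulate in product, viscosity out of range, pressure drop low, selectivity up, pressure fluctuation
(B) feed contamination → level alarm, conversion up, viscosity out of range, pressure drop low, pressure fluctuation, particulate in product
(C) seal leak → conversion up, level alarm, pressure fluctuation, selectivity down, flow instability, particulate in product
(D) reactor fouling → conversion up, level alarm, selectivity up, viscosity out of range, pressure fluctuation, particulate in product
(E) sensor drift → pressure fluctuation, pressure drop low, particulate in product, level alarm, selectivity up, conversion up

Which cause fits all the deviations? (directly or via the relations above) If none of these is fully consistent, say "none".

For each candidate, compare predicted effects to what was observed:
(A) pump cavitation — does not account for conversion up
(B) feed contamination — viscosity out of range match; selectivity up match (via pressure drop low → selectivity up); pressure drop low match; level alarm match; particulate in product match; conversion up match; pressure fluctuation match
(C) seal leak — viscosity out of range miss; selectivity up miss; pressure drop low miss; level alarm match; particulate in product match; conversion up match; pressure fluctuation match
(D) reactor fouling — does not account for pressure drop low
(E) sensor drift — viscosity out of range miss; selectivity up match; pressure drop low match; level alarm match; particulate in product match; conversion up match; pressure fluctuation match
(B) is the only candidate with no mismatches.

B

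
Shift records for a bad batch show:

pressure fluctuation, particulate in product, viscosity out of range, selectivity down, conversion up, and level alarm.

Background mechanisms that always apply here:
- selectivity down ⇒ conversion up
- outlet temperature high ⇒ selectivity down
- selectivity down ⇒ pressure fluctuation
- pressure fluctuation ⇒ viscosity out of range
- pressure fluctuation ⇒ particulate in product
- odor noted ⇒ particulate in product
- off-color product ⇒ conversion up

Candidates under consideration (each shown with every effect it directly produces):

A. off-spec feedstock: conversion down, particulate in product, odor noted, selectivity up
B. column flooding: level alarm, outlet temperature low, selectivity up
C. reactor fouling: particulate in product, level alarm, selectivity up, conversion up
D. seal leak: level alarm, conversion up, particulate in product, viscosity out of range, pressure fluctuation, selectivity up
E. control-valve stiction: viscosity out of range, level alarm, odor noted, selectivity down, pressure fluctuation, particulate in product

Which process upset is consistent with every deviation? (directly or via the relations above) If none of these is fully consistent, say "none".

Testing each hypothesis:
(A) off-spec feedstock — fails on pressure fluctuation, viscosity out of range, selectivity down, conversion up, level alarm (predicts selectivity up, not selectivity down; predicts conversion down, not conversion up)
(B) column flooding — fails on pressure fluctuation, particulate in product, viscosity out of range, selectivity down, conversion up (predicts selectivity up, not selectivity down)
(C) reactor fouling — fails on pressure fluctuation, viscosity out of range, selectivity down (predicts selectivity up, not selectivity down)
(D) seal leak — pressure fluctuation +; particulate in product +; viscosity out of range +; selectivity down -; conversion up +; level alarm +
(E) control-valve stiction — pressure fluctuation +; particulate in product +; viscosity out of range +; selectivity down +; conversion up + (via selectivity down → conversion up); level alarm +
(E) alone accounts for all the evidence.

E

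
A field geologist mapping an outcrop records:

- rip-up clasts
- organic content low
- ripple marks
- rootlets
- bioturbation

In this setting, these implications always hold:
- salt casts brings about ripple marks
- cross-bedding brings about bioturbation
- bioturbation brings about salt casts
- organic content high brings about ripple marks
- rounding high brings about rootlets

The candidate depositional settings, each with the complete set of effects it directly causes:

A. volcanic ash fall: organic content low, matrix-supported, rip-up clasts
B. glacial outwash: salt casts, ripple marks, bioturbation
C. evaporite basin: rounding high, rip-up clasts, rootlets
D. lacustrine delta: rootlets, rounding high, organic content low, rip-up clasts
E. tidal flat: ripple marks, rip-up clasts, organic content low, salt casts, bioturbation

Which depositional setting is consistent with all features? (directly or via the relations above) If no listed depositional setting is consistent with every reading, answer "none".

none

Per-candidate check:
(A) volcanic ash fall — rip-up clasts yes; organic content low yes; ripple marks NO; rootlets NO; bioturbation NO
(B) glacial outwash — rip-up clasts NO; organic content low NO; ripple marks yes; rootlets NO; bioturbation yes
(C) evaporite basin — rip-up clasts yes; organic content low NO; ripple marks NO; rootlets yes; bioturbation NO
(D) lacustrine delta — rip-up clasts yes; organic content low yes; ripple marks NO; rootlets yes; bioturbation NO
(E) tidal flat — does not account for rootlets
Every candidate fails on at least one observation.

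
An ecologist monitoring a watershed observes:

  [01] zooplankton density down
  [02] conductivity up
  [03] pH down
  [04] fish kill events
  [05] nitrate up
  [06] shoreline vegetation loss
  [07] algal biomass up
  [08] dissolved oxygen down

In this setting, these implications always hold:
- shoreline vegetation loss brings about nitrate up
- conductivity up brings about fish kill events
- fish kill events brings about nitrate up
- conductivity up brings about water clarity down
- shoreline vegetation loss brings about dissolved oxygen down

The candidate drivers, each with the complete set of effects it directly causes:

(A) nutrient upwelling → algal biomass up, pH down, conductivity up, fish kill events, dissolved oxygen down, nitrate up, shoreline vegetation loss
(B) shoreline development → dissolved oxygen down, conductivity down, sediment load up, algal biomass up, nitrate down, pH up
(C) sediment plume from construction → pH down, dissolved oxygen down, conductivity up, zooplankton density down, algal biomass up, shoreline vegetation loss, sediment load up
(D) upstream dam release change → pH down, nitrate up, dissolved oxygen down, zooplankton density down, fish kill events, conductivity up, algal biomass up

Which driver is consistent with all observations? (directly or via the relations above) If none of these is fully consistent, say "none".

For each candidate, compare predicted effects to what was observed:
(A) nutrient upwelling — zooplankton density down -; conductivity up +; pH down +; fish kill events +; nitrate up +; shoreline vegetation loss +; algal biomass up +; dissolved oxygen down +
(B) shoreline development — fails on zooplankton density down, conductivity up, pH down, fish kill events, nitrate up, shoreline vegetation loss (predicts conductivity down, not conductivity up; predicts pH up, not pH down; predicts nitrate down, not nitrate up)
(C) sediment plume from construction — zooplankton density down +; conductivity up +; pH down +; fish kill events + (via conductivity up → fish kill events); nitrate up + (via shoreline vegetation loss → nitrate up); shoreline vegetation loss +; algal biomass up +; dissolved oxygen down +
(D) upstream dam release change — does not account for shoreline vegetation loss
(C) is the only candidate with no mismatches.

C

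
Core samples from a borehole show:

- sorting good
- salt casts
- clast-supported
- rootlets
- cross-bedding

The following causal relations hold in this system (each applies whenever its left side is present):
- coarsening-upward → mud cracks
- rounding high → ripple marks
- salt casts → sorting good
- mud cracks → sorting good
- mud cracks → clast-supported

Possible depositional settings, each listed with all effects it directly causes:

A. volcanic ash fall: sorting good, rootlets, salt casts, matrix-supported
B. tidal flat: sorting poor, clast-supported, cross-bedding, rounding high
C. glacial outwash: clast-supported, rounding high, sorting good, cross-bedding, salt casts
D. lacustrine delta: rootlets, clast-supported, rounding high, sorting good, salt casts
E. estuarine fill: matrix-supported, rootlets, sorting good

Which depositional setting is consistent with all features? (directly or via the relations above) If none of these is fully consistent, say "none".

Checking each candidate against the observations:
(A) volcanic ash fall — fails on clast-supported, cross-bedding (predicts matrix-supported, not clast-supported)
(B) tidal flat — sorting good miss; salt casts miss; clast-supported match; rootlets miss; cross-bedding match
(C) glacial outwash — sorting good match; salt casts match; clast-supported match; rootlets miss; cross-bedding match
(D) lacustrine delta — sorting good match; salt casts match; clast-supported match; rootlets match; cross-bedding miss
(E) estuarine fill — sorting good match; salt casts miss; clast-supported miss; rootlets match; cross-bedding miss
No candidate is consistent with all observations.

none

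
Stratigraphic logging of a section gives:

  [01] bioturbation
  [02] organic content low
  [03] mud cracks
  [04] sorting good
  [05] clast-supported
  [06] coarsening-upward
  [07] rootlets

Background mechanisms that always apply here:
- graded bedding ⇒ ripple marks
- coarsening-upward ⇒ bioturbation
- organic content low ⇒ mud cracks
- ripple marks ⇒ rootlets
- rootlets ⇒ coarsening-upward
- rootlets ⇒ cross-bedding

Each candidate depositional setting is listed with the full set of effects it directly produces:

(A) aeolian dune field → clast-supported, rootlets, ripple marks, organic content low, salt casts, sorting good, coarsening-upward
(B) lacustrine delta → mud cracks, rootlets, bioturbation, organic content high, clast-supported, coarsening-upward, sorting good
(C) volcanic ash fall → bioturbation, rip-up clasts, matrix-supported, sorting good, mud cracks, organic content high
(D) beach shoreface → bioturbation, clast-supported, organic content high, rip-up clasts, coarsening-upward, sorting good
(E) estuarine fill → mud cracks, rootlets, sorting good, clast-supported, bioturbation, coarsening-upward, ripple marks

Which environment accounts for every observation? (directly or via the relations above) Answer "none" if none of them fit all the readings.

Per-candidate check:
(A) aeolian dune field — bioturbation match (by coarsening-upward → bioturbation); organic content low match; mud cracks match (by organic content low → mud cracks); sorting good match; clast-supported match; coarsening-upward match; rootlets match
(B) lacustrine delta — bioturbation match; organic content low miss; mud cracks match; sorting good match; clast-supported match; coarsening-upward match; rootlets match
(C) volcanic ash fall — fails on organic content low, clast-supported, coarsening-upward, rootlets (predicts organic content high, not organic content low; predicts matrix-supported, not clast-supported)
(D) beach shoreface — bioturbation match; organic content low miss; mud cracks miss; sorting good match; clast-supported match; coarsening-upward match; rootlets miss
(E) estuarine fill — does not account for organic content low
(A) alone accounts for all the evidence.

A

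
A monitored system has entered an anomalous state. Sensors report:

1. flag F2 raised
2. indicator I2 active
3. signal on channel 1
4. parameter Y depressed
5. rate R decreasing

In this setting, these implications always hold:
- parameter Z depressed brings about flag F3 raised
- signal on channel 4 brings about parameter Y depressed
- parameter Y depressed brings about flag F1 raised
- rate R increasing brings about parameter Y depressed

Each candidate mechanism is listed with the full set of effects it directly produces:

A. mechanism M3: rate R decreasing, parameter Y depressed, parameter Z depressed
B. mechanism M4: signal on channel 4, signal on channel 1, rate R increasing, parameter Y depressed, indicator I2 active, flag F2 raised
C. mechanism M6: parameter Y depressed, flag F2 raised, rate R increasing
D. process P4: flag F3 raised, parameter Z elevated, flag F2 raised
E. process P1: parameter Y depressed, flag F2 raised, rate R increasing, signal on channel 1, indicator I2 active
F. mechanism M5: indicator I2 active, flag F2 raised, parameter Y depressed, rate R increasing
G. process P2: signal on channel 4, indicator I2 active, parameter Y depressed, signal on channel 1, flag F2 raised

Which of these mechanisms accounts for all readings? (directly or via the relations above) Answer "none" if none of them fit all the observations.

none

Per-candidate check:
(A) mechanism M3 — does not account for flag F2 raised, indicator I2 active, signal on channel 1
(B) mechanism M4 — flag F2 raised match; indicator I2 active match; signal on channel 1 match; parameter Y depressed match; rate R decreasing miss
(C) mechanism M6 — fails on indicator I2 active, signal on channel 1, rate R decreasing (predicts rate R increasing, not rate R decreasing)
(D) process P4 — flag F2 raised match; indicator I2 active miss; signal on channel 1 miss; parameter Y depressed miss; rate R decreasing miss
(E) process P1 — fails on rate R decreasing (predicts rate R increasing, not rate R decreasing)
(F) mechanism M5 — flag F2 raised match; indicator I2 active match; signal on channel 1 miss; parameter Y depressed match; rate R decreasing miss
(G) process P2 — flag F2 raised match; indicator I2 active match; signal on channel 1 match; parameter Y depressed match; rate R decreasing miss
Every candidate fails on at least one observation.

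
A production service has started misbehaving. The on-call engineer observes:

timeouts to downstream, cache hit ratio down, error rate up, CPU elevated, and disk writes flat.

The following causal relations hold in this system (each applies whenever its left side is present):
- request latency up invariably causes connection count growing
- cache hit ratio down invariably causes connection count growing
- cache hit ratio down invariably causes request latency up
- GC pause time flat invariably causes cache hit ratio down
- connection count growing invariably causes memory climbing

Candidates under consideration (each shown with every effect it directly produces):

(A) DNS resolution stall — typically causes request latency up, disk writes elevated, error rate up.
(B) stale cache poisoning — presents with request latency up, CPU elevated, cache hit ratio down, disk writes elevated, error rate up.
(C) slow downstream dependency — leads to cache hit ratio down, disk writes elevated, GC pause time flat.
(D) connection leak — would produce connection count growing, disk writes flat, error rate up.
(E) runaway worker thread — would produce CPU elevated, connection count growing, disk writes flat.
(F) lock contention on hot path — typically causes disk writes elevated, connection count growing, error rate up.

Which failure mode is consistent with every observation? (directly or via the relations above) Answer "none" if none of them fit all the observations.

none

Checking each candidate against the observations:
(A) DNS resolution stall — timeouts to downstream ✗; cache hit ratio down ✗; error rate up ✓; CPU elevated ✗; disk writes flat ✗
(B) stale cache poisoning — timeouts to downstream ✗; cache hit ratio down ✓; error rate up ✓; CPU elevated ✓; disk writes flat ✗
(C) slow downstream dependency — fails on timeouts to downstream, error rate up, CPU elevated, disk writes flat (predicts disk writes elevated, not disk writes flat)
(D) connection leak — timeouts to downstream ✗; cache hit ratio down ✗; error rate up ✓; CPU elevated ✗; disk writes flat ✓
(E) runaway worker thread — timeouts to downstream ✗; cache hit ratio down ✗; error rate up ✗; CPU elevated ✓; disk writes flat ✓
(F) lock contention on hot path — fails on timeouts to downstream, cache hit ratio down, CPU elevated, disk writes flat (predicts disk writes elevated, not disk writes flat)
No candidate is consistent with all observations.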